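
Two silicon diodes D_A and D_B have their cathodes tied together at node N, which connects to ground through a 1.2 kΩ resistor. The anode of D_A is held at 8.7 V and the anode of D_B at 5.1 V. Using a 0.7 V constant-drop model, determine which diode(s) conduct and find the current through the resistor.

Assume both conduct. Then node N would need to be at both 8.7−0.7 = 8 V and 5.1−0.7 = 4.4 V, which is impossible.
Assume only D_A conducts: V_N = 8.7 − 0.7 = 8 V, so I_R = 8/1.2 = 6.67 mA.
Check D_B: its anode-to-cathode voltage is 5.1 − 8 = -2.9 V < 0.7 V, so it is off. The assumption is consistent.

Only D_A conducts; I_R ≈ 6.7 mA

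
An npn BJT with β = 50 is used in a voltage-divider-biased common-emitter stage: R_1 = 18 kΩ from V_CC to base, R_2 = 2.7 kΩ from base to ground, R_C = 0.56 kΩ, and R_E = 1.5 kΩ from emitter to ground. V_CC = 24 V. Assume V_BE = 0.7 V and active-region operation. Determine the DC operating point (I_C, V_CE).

Thevenize the base divider: V_Th = V_CC·R_2/(R_1+R_2) = 24×2.7/20.7 = 3.13 V, R_Th = R_1‖R_2 = 2.35 kΩ.
Base-emitter loop: V_Th = I_B·R_Th + V_BE + (β+1)I_B·R_E, so I_B = (3.13 − 0.7) / (2.35 + 51×1.5) = 0.0308 mA.
I_C = β·I_B = 50×0.0308 = 1.54 mA, and I_E = (β+1)I_B = 1.57 mA.
V_CE = V_CC − I_C·R_C − I_E·R_E = 24 − 1.54×0.56 − 1.57×1.5 = 20.8 V.
V_CE = 20.8 V > 0.2 V confirms active-region operation.

I_C ≈ 1.5 mA, V_CE ≈ 21 V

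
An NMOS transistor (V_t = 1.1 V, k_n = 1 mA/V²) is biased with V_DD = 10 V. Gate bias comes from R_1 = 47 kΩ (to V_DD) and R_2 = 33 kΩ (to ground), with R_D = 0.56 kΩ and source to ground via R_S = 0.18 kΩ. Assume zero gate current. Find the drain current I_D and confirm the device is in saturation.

V_G = V_DD·R_2/(R_1+R_2) = 10×33/80 = 4.12 V.
Assume saturation: I_D = (k_n/2)(V_GS − V_t)² with V_GS = V_G − I_D·R_S = 4.12 − 0.18·I_D.
Substituting gives 0.0162·I_D² − 1.54·I_D + 4.58 = 0, with roots I_D = 3.06 or 92.3 mA.
The root I_D = 92.3 mA gives V_GS = -12.5 V ≤ V_t, so take I_D = 3.06 mA.
Then V_GS = 3.57 V and V_DS = V_DD − I_D(R_D+R_S) = 10 − 3.06×0.74 = 7.74 V.
Saturation requires V_DS ≥ V_GS − V_t = 2.47 V; 7.74 ≥ 2.47 ✓.

I_D ≈ 3.1 mA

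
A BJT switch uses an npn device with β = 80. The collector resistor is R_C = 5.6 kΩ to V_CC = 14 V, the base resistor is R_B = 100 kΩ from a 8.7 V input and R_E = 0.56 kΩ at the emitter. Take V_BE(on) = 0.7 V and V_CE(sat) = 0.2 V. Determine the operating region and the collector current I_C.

Assume active: I_B = (8.7 − 0.7)/(100 + 81×0.56) = 0.055 mA, I_C = β·I_B = 4.4 mA.
Then V_CE = 14 − 4.4×5.6 − 4.46×0.56 = -13.2 V < 0.2 V — the active assumption fails.
Re-solve with V_CE = 0.2 V. KCL at the emitter: V_E/R_E = (V_BB−0.7−V_E)/R_B + (V_CC−0.2−V_E)/R_C, giving V_E = 1.29 V.
I_C = (V_CC − 0.2 − V_E)/R_C = (13.8 − 1.29)/5.6 = 2.23 mA.
Check: I_B = (8 − 1.29)/100 = 0.0671 mA, and β·I_B = 5.37 mA > I_C, confirming saturation.

saturation; I_C ≈ 2.2 mA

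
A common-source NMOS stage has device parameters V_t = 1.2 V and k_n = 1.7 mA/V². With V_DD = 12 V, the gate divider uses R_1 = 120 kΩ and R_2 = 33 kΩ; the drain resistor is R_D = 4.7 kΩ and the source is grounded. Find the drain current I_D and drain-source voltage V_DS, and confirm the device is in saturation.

V_G = V_DD·R_2/(R_1+R_2) = 12×33/153 = 2.59 V. With the source grounded, V_GS = V_G = 2.59 V.
Assume saturation: I_D = (k_n/2)(V_GS − V_t)² = (1.7/2)×(2.59 − 1.2)² = 0.85×1.39² = 1.64 mA.
V_DS = V_DD − I_D·R_D = 12 − 1.64×4.7 = 4.3 V.
Saturation requires V_DS ≥ V_GS − V_t = 1.39 V; 4.3 ≥ 1.39 ✓.

I_D ≈ 1.6 mA, V_DS ≈ 4.3 V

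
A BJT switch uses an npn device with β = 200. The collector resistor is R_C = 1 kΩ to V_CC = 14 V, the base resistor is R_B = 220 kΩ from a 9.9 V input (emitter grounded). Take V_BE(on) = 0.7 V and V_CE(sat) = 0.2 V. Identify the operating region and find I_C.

active; I_C ≈ 8.4 mA

Assume active. Base-emitter loop: I_B = (V_BB − V_BE)/R_B = (9.9 − 0.7)/220 = 0.0418 mA.
I_C = β·I_B = 200×0.0418 = 8.36 mA.
V_CE = V_CC − I_C·R_C = 14 − 8.36×1 = 5.64 V > V_CE(sat), so the active-region assumption holds.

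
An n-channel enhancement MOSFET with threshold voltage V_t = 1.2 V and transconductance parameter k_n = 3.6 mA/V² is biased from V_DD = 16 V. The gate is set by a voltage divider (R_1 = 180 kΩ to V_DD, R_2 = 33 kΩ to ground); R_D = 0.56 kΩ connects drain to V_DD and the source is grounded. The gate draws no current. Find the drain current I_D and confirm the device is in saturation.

V_G = V_DD·R_2/(R_1+R_2) = 16×33/213 = 2.48 V. With the source grounded, V_GS = V_G = 2.48 V.
Assume saturation: I_D = (k_n/2)(V_GS − V_t)² = (3.6/2)×(2.48 − 1.2)² = 1.8×1.28² = 2.94 mA.
V_DS = V_DD − I_D·R_D = 16 − 2.94×0.56 = 14.4 V.
Saturation requires V_DS ≥ V_GS − V_t = 1.28 V; 14.4 ≥ 1.28 ✓.

I_D ≈ 2.9 mA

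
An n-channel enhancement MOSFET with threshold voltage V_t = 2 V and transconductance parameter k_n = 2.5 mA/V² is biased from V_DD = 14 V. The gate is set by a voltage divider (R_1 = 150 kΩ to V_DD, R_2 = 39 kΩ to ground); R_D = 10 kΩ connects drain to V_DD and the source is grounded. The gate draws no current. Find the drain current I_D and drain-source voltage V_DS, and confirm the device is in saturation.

V_G = V_DD·R_2/(R_1+R_2) = 14×39/189 = 2.89 V. With the source grounded, V_GS = V_G = 2.89 V.
Assume saturation: I_D = (k_n/2)(V_GS − V_t)² = (2.5/2)×(2.89 − 2)² = 1.25×0.889² = 0.988 mA.
V_DS = V_DD − I_D·R_D = 14 − 0.988×10 = 4.12 V.
Saturation requires V_DS ≥ V_GS − V_t = 0.889 V; 4.12 ≥ 0.889 ✓.

I_D ≈ 0.99 mA, V_DS ≈ 4.1 V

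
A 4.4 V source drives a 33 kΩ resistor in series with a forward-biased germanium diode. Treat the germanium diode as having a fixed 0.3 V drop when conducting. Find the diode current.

I ≈ 0.12 mA

KVL around the loop: 4.4 = V_D + I·R = 0.3 + I × 33 kΩ.
So I = (4.4 − 0.3) / 33 kΩ = 4.1 / 33 = 0.124 mA.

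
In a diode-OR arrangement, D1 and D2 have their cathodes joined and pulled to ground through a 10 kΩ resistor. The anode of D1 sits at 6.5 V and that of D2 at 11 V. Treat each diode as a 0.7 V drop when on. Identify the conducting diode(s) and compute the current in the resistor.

Only D2 conducts; I_R ≈ 1 mA

Assume both conduct. Then node N would need to be at both 6.5−0.7 = 5.8 V and 11−0.7 = 10.3 V, which is impossible.
Assume only D2 conducts: V_N = 11 − 0.7 = 10.3 V, so I_R = 10.3/10 = 1.03 mA.
Check D1: its anode-to-cathode voltage is 6.5 − 10.3 = -3.8 V < 0.7 V, so it is off. The assumption is consistent.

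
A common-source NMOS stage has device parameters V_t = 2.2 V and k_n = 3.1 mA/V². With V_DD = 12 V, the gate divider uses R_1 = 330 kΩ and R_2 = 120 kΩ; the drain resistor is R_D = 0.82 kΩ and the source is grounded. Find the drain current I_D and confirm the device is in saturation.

I_D ≈ 1.6 mA

V_G = V_DD·R_2/(R_1+R_2) = 12×120/450 = 3.2 V. With the source grounded, V_GS = V_G = 3.2 V.
Assume saturation: I_D = (k_n/2)(V_GS − V_t)² = (3.1/2)×(3.2 − 2.2)² = 1.55×1² = 1.55 mA.
V_DS = V_DD − I_D·R_D = 12 − 1.55×0.82 = 10.7 V.
Saturation requires V_DS ≥ V_GS − V_t = 1 V; 10.7 ≥ 1 ✓.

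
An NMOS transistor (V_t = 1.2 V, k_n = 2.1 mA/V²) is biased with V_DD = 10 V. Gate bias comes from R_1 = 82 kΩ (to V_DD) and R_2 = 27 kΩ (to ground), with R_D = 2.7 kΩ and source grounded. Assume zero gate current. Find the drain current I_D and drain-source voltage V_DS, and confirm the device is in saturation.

I_D ≈ 1.7 mA, V_DS ≈ 5.4 V

V_G = V_DD·R_2/(R_1+R_2) = 10×27/109 = 2.48 V. With the source grounded, V_GS = V_G = 2.48 V.
Assume saturation: I_D = (k_n/2)(V_GS − V_t)² = (2.1/2)×(2.48 − 1.2)² = 1.05×1.28² = 1.71 mA.
V_DS = V_DD − I_D·R_D = 10 − 1.71×2.7 = 5.38 V.
Saturation requires V_DS ≥ V_GS − V_t = 1.28 V; 5.38 ≥ 1.28 ✓.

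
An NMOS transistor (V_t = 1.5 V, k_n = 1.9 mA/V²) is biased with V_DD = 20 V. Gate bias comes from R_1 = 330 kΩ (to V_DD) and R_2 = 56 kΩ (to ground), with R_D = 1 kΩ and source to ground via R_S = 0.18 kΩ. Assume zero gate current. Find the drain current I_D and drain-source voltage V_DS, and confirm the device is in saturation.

I_D ≈ 1.3 mA, V_DS ≈ 18 V

V_G = V_DD·R_2/(R_1+R_2) = 20×56/386 = 2.9 V.
Assume saturation: I_D = (k_n/2)(V_GS − V_t)² with V_GS = V_G − I_D·R_S = 2.9 − 0.18·I_D.
Substituting gives 0.0308·I_D² − 1.48·I_D + 1.87 = 0, with roots I_D = 1.3 or 46.8 mA.
The root I_D = 46.8 mA gives V_GS = -5.52 V ≤ V_t, so take I_D = 1.3 mA.
Then V_GS = 2.67 V and V_DS = V_DD − I_D(R_D+R_S) = 20 − 1.3×1.18 = 18.5 V.
Saturation requires V_DS ≥ V_GS − V_t = 1.17 V; 18.5 ≥ 1.17 ✓.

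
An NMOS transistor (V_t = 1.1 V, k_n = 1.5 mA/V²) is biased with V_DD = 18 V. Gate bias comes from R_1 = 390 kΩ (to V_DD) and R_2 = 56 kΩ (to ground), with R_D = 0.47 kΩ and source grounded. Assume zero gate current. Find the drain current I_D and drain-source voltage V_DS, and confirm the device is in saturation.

I_D ≈ 1 mA, V_DS ≈ 18 V

V_G = V_DD·R_2/(R_1+R_2) = 18×56/446 = 2.26 V. With the source grounded, V_GS = V_G = 2.26 V.
Assume saturation: I_D = (k_n/2)(V_GS − V_t)² = (1.5/2)×(2.26 − 1.1)² = 0.75×1.16² = 1.01 mA.
V_DS = V_DD − I_D·R_D = 18 − 1.01×0.47 = 17.5 V.
Saturation requires V_DS ≥ V_GS − V_t = 1.16 V; 17.5 ≥ 1.16 ✓.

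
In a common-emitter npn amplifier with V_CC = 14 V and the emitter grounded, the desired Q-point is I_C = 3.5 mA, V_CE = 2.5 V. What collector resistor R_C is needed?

R_C ≈ 3.3 kΩ

Collector loop: V_CC = I_C·R_C + V_CE.
R_C = (V_CC − V_CE)/I_C = (14 − 2.5)/3.5 = 3.29 kΩ.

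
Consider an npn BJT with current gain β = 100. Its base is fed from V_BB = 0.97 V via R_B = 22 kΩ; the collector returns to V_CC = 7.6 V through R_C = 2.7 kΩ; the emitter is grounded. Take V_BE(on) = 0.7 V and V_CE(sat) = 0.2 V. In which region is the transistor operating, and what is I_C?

active; I_C ≈ 1.2 mA

Assume active. Base-emitter loop: I_B = (V_BB − V_BE)/R_B = (0.97 − 0.7)/22 = 0.0123 mA.
I_C = β·I_B = 100×0.0123 = 1.23 mA.
V_CE = V_CC − I_C·R_C = 7.6 − 1.23×2.7 = 4.29 V > V_CE(sat), so the active-region assumption holds.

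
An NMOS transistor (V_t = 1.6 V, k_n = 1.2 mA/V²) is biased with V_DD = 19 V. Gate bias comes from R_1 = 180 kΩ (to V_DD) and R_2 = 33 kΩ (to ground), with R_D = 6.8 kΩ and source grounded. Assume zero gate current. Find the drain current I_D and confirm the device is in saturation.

I_D ≈ 1.1 mA

V_G = V_DD·R_2/(R_1+R_2) = 19×33/213 = 2.94 V. With the source grounded, V_GS = V_G = 2.94 V.
Assume saturation: I_D = (k_n/2)(V_GS − V_t)² = (1.2/2)×(2.94 − 1.6)² = 0.6×1.34² = 1.08 mA.
V_DS = V_DD − I_D·R_D = 19 − 1.08×6.8 = 11.6 V.
Saturation requires V_DS ≥ V_GS − V_t = 1.34 V; 11.6 ≥ 1.34 ✓.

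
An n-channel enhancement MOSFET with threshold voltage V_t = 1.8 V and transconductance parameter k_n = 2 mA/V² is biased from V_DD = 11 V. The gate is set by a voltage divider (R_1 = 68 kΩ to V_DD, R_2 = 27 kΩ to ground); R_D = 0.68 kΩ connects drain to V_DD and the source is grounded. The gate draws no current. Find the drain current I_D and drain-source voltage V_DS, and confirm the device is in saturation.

V_G = V_DD·R_2/(R_1+R_2) = 11×27/95 = 3.13 V. With the source grounded, V_GS = V_G = 3.13 V.
Assume saturation: I_D = (k_n/2)(V_GS − V_t)² = (2/2)×(3.13 − 1.8)² = 1×1.33² = 1.76 mA.
V_DS = V_DD − I_D·R_D = 11 − 1.76×0.68 = 9.8 V.
Saturation requires V_DS ≥ V_GS − V_t = 1.33 V; 9.8 ≥ 1.33 ✓.

I_D ≈ 1.8 mA, V_DS ≈ 9.8 V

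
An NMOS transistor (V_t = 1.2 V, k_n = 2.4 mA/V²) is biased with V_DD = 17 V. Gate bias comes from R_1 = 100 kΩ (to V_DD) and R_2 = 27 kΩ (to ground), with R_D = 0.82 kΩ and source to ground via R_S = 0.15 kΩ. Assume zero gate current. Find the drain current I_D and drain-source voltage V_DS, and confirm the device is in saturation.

V_G = V_DD·R_2/(R_1+R_2) = 17×27/127 = 3.61 V.
Assume saturation: I_D = (k_n/2)(V_GS − V_t)² with V_GS = V_G − I_D·R_S = 3.61 − 0.15·I_D.
Substituting gives 0.027·I_D² − 1.87·I_D + 6.99 = 0, with roots I_D = 3.97 or 65.3 mA.
The root I_D = 65.3 mA gives V_GS = -6.17 V ≤ V_t, so take I_D = 3.97 mA.
Then V_GS = 3.02 V and V_DS = V_DD − I_D(R_D+R_S) = 17 − 3.97×0.97 = 13.1 V.
Saturation requires V_DS ≥ V_GS − V_t = 1.82 V; 13.1 ≥ 1.82 ✓.

I_D ≈ 4 mA, V_DS ≈ 13 V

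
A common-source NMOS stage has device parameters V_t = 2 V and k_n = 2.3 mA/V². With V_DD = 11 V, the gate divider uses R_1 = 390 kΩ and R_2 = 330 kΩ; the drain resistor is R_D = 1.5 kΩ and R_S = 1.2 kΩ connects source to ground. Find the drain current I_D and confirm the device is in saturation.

I_D ≈ 1.6 mA

V_G = V_DD·R_2/(R_1+R_2) = 11×330/720 = 5.04 V.
Assume saturation: I_D = (k_n/2)(V_GS − V_t)² with V_GS = V_G − I_D·R_S = 5.04 − 1.2·I_D.
Substituting gives 1.66·I_D² − 9.39·I_D + 10.6 = 0, with roots I_D = 1.56 or 4.11 mA.
The root I_D = 4.11 mA gives V_GS = 0.109 V ≤ V_t, so take I_D = 1.56 mA.
Then V_GS = 3.17 V and V_DS = V_DD − I_D(R_D+R_S) = 11 − 1.56×2.7 = 6.78 V.
Saturation requires V_DS ≥ V_GS − V_t = 1.17 V; 6.78 ≥ 1.17 ✓.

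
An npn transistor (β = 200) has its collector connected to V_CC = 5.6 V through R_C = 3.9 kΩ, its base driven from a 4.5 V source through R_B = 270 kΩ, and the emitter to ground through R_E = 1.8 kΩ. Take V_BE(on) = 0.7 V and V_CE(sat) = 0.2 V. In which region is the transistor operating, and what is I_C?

Assume active: I_B = (4.5 − 0.7)/(270 + 201×1.8) = 0.00601 mA, I_C = β·I_B = 1.2 mA.
Then V_CE = 5.6 − 1.2×3.9 − 1.21×1.8 = -1.27 V < 0.2 V — the active assumption fails.
Re-solve with V_CE = 0.2 V. KCL at the emitter: V_E/R_E = (V_BB−0.7−V_E)/R_B + (V_CC−0.2−V_E)/R_C, giving V_E = 1.71 V.
I_C = (V_CC − 0.2 − V_E)/R_C = (5.4 − 1.71)/3.9 = 0.945 mA.
Check: I_B = (3.8 − 1.71)/270 = 0.00772 mA, and β·I_B = 1.54 mA > I_C, confirming saturation.

saturation; I_C ≈ 0.94 mA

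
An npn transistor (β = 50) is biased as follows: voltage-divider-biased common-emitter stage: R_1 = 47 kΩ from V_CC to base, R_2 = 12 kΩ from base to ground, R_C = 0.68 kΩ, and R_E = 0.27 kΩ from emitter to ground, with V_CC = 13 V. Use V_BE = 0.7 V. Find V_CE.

Thevenize the base divider: V_Th = V_CC·R_2/(R_1+R_2) = 13×12/59 = 2.64 V, R_Th = R_1‖R_2 = 9.56 kΩ.
Base-emitter loop: V_Th = I_B·R_Th + V_BE + (β+1)I_B·R_E, so I_B = (2.64 − 0.7) / (9.56 + 51×0.27) = 0.0833 mA.
I_C = β·I_B = 50×0.0833 = 4.17 mA, and I_E = (β+1)I_B = 4.25 mA.
V_CE = V_CC − I_C·R_C − I_E·R_E = 13 − 4.17×0.68 − 4.25×0.27 = 9.02 V.
V_CE = 9.02 V > 0.2 V confirms active-region operation.

V_CE ≈ 9 V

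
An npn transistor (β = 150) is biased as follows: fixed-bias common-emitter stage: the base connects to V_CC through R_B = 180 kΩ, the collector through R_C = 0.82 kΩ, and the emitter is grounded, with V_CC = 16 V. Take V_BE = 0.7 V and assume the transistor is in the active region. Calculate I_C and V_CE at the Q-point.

Base loop: V_CC = I_B·R_B + V_BE, so I_B = (16 − 0.7)/180 kΩ = 0.085 mA.
In the active region I_C = β·I_B = 150 × 0.085 = 12.8 mA.
Collector loop: V_CE = V_CC − I_C·R_C = 16 − 12.8×0.82 = 5.54 V.
Since V_CE = 5.54 V > V_CE(sat) ≈ 0.2 V, the transistor is in the active region as assumed.

I_C ≈ 13 mA, V_CE ≈ 5.5 V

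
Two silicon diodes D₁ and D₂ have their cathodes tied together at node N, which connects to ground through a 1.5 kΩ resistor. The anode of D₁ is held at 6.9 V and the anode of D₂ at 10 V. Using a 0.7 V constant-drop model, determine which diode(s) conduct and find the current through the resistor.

Assume both conduct. Then node N would need to be at both 6.9−0.7 = 6.2 V and 10−0.7 = 9.3 V, which is impossible.
Assume only D₂ conducts: V_N = 10 − 0.7 = 9.3 V, so I_R = 9.3/1.5 = 6.2 mA.
Check D₁: its anode-to-cathode voltage is 6.9 − 9.3 = -2.4 V < 0.7 V, so it is off. The assumption is consistent.

Only D₂ conducts; I_R ≈ 6.2 mA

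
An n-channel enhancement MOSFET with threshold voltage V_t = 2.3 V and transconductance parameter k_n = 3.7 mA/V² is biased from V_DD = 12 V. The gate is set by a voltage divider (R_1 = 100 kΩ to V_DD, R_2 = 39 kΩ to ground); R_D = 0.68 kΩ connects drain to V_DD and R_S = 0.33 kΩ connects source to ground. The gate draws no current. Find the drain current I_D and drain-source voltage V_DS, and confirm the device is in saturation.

V_G = V_DD·R_2/(R_1+R_2) = 12×39/139 = 3.37 V.
Assume saturation: I_D = (k_n/2)(V_GS − V_t)² with V_GS = V_G − I_D·R_S = 3.37 − 0.33·I_D.
Substituting gives 0.201·I_D² − 2.3·I_D + 2.11 = 0, with roots I_D = 1 or 10.4 mA.
The root I_D = 10.4 mA gives V_GS = -0.0741 V ≤ V_t, so take I_D = 1 mA.
Then V_GS = 3.04 V and V_DS = V_DD − I_D(R_D+R_S) = 12 − 1×1.01 = 11 V.
Saturation requires V_DS ≥ V_GS − V_t = 0.736 V; 11 ≥ 0.736 ✓.

I_D ≈ 1 mA, V_DS ≈ 11 V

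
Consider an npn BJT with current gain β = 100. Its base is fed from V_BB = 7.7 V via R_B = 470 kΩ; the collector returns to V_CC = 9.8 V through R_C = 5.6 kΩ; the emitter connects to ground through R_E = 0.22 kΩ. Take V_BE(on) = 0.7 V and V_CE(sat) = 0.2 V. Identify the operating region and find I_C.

Assume active. Base-emitter loop: I_B = (V_BB − V_BE)/(R_B + (β+1)R_E) = (7.7 − 0.7)/(470 + 101×0.22) = 0.0142 mA.
I_C = β·I_B = 100×0.0142 = 1.42 mA.
V_CE = V_CC − I_C·R_C − I_E·R_E = 9.8 − 1.42×5.6 − 1.44×0.22 = 1.52 V > V_CE(sat), so the active-region assumption holds.

active; I_C ≈ 1.4 mA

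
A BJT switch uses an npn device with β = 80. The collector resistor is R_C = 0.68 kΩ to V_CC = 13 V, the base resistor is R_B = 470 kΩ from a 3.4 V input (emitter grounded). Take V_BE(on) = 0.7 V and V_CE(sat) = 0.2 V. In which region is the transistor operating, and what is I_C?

Assume active. Base-emitter loop: I_B = (V_BB − V_BE)/R_B = (3.4 − 0.7)/470 = 0.00574 mA.
I_C = β·I_B = 80×0.00574 = 0.46 mA.
V_CE = V_CC − I_C·R_C = 13 − 0.46×0.68 = 12.7 V > V_CE(sat), so the active-region assumption holds.

active; I_C ≈ 0.46 mA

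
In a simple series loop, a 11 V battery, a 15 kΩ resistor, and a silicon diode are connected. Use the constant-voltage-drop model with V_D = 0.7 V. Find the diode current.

KVL around the loop: 11 = V_D + I·R = 0.7 + I × 15 kΩ.
So I = (11 − 0.7) / 15 kΩ = 10.3 / 15 = 0.687 mA.

I ≈ 0.69 mA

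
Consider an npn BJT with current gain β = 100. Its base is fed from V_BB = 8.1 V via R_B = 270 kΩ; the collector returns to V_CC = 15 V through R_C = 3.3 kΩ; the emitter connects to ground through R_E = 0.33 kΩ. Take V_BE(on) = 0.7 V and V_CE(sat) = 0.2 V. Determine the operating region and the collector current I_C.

Assume active. Base-emitter loop: I_B = (V_BB − V_BE)/(R_B + (β+1)R_E) = (8.1 − 0.7)/(270 + 101×0.33) = 0.0244 mA.
I_C = β·I_B = 100×0.0244 = 2.44 mA.
V_CE = V_CC − I_C·R_C − I_E·R_E = 15 − 2.44×3.3 − 2.46×0.33 = 6.14 V > V_CE(sat), so the active-region assumption holds.

active; I_C ≈ 2.4 mA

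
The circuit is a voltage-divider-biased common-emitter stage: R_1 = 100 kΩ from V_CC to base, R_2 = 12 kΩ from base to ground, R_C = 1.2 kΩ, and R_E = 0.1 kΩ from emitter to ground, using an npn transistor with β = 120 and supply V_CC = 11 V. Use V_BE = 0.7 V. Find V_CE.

V_CE ≈ 7.7 V

Thevenize the base divider: V_Th = V_CC·R_2/(R_1+R_2) = 11×12/112 = 1.18 V, R_Th = R_1‖R_2 = 10.7 kΩ.
Base-emitter loop: V_Th = I_B·R_Th + V_BE + (β+1)I_B·R_E, so I_B = (1.18 − 0.7) / (10.7 + 121×0.1) = 0.021 mA.
I_C = β·I_B = 120×0.021 = 2.52 mA, and I_E = (β+1)I_B = 2.54 mA.
V_CE = V_CC − I_C·R_C − I_E·R_E = 11 − 2.52×1.2 − 2.54×0.1 = 7.73 V.
V_CE = 7.73 V > 0.2 V confirms active-region operation.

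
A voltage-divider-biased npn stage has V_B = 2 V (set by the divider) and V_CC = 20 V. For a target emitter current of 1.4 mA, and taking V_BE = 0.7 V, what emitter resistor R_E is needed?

V_E = V_B − V_BE = 2 − 0.7 = 1.3 V.
R_E = V_E / I_E = 1.3 / 1.4 = 0.929 kΩ.

R_E ≈ 0.93 kΩ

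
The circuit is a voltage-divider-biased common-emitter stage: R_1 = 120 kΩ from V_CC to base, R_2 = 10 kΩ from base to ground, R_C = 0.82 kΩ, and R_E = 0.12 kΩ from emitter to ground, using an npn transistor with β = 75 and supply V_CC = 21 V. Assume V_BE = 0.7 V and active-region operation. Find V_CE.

Thevenize the base divider: V_Th = V_CC·R_2/(R_1+R_2) = 21×10/130 = 1.62 V, R_Th = R_1‖R_2 = 9.23 kΩ.
Base-emitter loop: V_Th = I_B·R_Th + V_BE + (β+1)I_B·R_E, so I_B = (1.62 − 0.7) / (9.23 + 76×0.12) = 0.0499 mA.
I_C = β·I_B = 75×0.0499 = 3.74 mA, and I_E = (β+1)I_B = 3.79 mA.
V_CE = V_CC − I_C·R_C − I_E·R_E = 21 − 3.74×0.82 − 3.79×0.12 = 17.5 V.
V_CE = 17.5 V > 0.2 V confirms active-region operation.

V_CE ≈ 17 V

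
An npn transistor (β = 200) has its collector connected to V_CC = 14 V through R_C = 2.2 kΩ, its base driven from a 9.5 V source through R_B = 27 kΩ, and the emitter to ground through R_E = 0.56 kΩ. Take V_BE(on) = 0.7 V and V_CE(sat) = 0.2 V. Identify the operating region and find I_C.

saturation; I_C ≈ 5 mA

Assume active: I_B = (9.5 − 0.7)/(27 + 201×0.56) = 0.0631 mA, I_C = β·I_B = 12.6 mA.
Then V_CE = 14 − 12.6×2.2 − 12.7×0.56 = -20.8 V < 0.2 V — the active assumption fails.
Re-solve with V_CE = 0.2 V. KCL at the emitter: V_E/R_E = (V_BB−0.7−V_E)/R_B + (V_CC−0.2−V_E)/R_C, giving V_E = 2.9 V.
I_C = (V_CC − 0.2 − V_E)/R_C = (13.8 − 2.9)/2.2 = 4.96 mA.
Check: I_B = (8.8 − 2.9)/27 = 0.219 mA, and β·I_B = 43.7 mA > I_C, confirming saturation.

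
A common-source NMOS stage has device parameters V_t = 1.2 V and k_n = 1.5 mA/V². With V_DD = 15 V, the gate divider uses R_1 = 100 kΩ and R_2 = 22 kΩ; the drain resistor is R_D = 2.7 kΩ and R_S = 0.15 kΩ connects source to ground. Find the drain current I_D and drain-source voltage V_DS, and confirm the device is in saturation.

V_G = V_DD·R_2/(R_1+R_2) = 15×22/122 = 2.7 V.
Assume saturation: I_D = (k_n/2)(V_GS − V_t)² with V_GS = V_G − I_D·R_S = 2.7 − 0.15·I_D.
Substituting gives 0.0169·I_D² − 1.34·I_D + 1.7 = 0, with roots I_D = 1.29 or 78 mA.
The root I_D = 78 mA gives V_GS = -9 V ≤ V_t, so take I_D = 1.29 mA.
Then V_GS = 2.51 V and V_DS = V_DD − I_D(R_D+R_S) = 15 − 1.29×2.85 = 11.3 V.
Saturation requires V_DS ≥ V_GS − V_t = 1.31 V; 11.3 ≥ 1.31 ✓.

I_D ≈ 1.3 mA, V_DS ≈ 11 V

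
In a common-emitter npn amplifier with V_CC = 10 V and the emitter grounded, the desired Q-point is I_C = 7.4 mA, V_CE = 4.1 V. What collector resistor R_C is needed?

Collector loop: V_CC = I_C·R_C + V_CE.
R_C = (V_CC − V_CE)/I_C = (10 − 4.1)/7.4 = 0.797 kΩ.

R_C ≈ 0.8 kΩ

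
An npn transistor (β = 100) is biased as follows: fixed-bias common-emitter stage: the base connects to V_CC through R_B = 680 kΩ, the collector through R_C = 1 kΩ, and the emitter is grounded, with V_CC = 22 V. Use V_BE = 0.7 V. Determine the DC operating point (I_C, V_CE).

I_C ≈ 3.1 mA, V_CE ≈ 19 V

Base loop: V_CC = I_B·R_B + V_BE, so I_B = (22 − 0.7)/680 kΩ = 0.0313 mA.
In the active region I_C = β·I_B = 100 × 0.0313 = 3.13 mA.
Collector loop: V_CE = V_CC − I_C·R_C = 22 − 3.13×1 = 18.9 V.
Since V_CE = 18.9 V > V_CE(sat) ≈ 0.2 V, the transistor is in the active region as assumed.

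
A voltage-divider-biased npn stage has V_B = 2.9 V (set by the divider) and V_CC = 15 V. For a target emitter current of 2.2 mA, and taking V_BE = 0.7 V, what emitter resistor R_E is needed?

R_E ≈ 1 kΩ

V_E = V_B − V_BE = 2.9 − 0.7 = 2.2 V.
R_E = V_E / I_E = 2.2 / 2.2 = 1 kΩ.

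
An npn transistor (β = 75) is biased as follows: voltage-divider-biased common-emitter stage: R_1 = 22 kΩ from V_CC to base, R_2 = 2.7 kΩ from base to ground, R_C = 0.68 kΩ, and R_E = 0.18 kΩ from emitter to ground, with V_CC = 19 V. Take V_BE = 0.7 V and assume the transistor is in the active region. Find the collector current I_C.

I_C ≈ 6.4 mA

Thevenize the base divider: V_Th = V_CC·R_2/(R_1+R_2) = 19×2.7/24.7 = 2.08 V, R_Th = R_1‖R_2 = 2.4 kΩ.
Base-emitter loop: V_Th = I_B·R_Th + V_BE + (β+1)I_B·R_E, so I_B = (2.08 − 0.7) / (2.4 + 76×0.18) = 0.0856 mA.
I_C = β·I_B = 75×0.0856 = 6.42 mA, and I_E = (β+1)I_B = 6.51 mA.
V_CE = V_CC − I_C·R_C − I_E·R_E = 19 − 6.42×0.68 − 6.51×0.18 = 13.5 V.
V_CE = 13.5 V > 0.2 V confirms active-region operation.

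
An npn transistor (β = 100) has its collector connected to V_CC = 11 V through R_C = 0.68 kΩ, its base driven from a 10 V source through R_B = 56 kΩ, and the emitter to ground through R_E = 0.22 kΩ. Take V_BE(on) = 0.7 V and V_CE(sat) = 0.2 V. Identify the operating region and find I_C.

active; I_C ≈ 12 mA

Assume active. Base-emitter loop: I_B = (V_BB − V_BE)/(R_B + (β+1)R_E) = (10 − 0.7)/(56 + 101×0.22) = 0.119 mA.
I_C = β·I_B = 100×0.119 = 11.9 mA.
V_CE = V_CC − I_C·R_C − I_E·R_E = 11 − 11.9×0.68 − 12×0.22 = 0.273 V > V_CE(sat), so the active-region assumption holds.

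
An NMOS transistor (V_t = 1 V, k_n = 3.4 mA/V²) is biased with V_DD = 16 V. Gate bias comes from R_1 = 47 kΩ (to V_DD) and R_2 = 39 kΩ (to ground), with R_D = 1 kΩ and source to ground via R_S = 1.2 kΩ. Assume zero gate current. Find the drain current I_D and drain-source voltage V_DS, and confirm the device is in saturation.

I_D ≈ 3.9 mA, V_DS ≈ 7.3 V

V_G = V_DD·R_2/(R_1+R_2) = 16×39/86 = 7.26 V.
Assume saturation: I_D = (k_n/2)(V_GS − V_t)² with V_GS = V_G − I_D·R_S = 7.26 − 1.2·I_D.
Substituting gives 2.45·I_D² − 26.5·I_D + 66.5 = 0, with roots I_D = 3.94 or 6.89 mA.
The root I_D = 6.89 mA gives V_GS = -1.01 V ≤ V_t, so take I_D = 3.94 mA.
Then V_GS = 2.52 V and V_DS = V_DD − I_D(R_D+R_S) = 16 − 3.94×2.2 = 7.32 V.
Saturation requires V_DS ≥ V_GS − V_t = 1.52 V; 7.32 ≥ 1.52 ✓.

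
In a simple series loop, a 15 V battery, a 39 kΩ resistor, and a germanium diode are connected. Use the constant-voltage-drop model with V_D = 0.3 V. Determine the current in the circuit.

I ≈ 0.38 mA

KVL around the loop: 15 = V_D + I·R = 0.3 + I × 39 kΩ.
So I = (15 − 0.3) / 39 kΩ = 14.7 / 39 = 0.377 mA.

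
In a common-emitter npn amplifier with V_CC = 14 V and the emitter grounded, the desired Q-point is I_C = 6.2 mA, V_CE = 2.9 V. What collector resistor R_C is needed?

Collector loop: V_CC = I_C·R_C + V_CE.
R_C = (V_CC − V_CE)/I_C = (14 − 2.9)/6.2 = 1.79 kΩ.

R_C ≈ 1.8 kΩ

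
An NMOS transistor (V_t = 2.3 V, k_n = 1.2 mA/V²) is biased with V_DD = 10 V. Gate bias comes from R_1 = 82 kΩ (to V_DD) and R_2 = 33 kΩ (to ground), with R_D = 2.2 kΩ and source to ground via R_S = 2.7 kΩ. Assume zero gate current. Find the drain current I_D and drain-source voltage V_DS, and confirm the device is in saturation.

I_D ≈ 0.078 mA, V_DS ≈ 9.6 V

V_G = V_DD·R_2/(R_1+R_2) = 10×33/115 = 2.87 V.
Assume saturation: I_D = (k_n/2)(V_GS − V_t)² with V_GS = V_G − I_D·R_S = 2.87 − 2.7·I_D.
Substituting gives 4.37·I_D² − 2.85·I_D + 0.195 = 0, with roots I_D = 0.0777 or 0.573 mA.
The root I_D = 0.573 mA gives V_GS = 1.32 V ≤ V_t, so take I_D = 0.0777 mA.
Then V_GS = 2.66 V and V_DS = V_DD − I_D(R_D+R_S) = 10 − 0.0777×4.9 = 9.62 V.
Saturation requires V_DS ≥ V_GS − V_t = 0.36 V; 9.62 ≥ 0.36 ✓.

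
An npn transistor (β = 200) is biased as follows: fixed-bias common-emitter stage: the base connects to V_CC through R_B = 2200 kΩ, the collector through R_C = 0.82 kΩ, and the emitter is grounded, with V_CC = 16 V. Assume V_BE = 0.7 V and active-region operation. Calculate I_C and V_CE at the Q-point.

I_C ≈ 1.4 mA, V_CE ≈ 15 V

Base loop: V_CC = I_B·R_B + V_BE, so I_B = (16 − 0.7)/2200 kΩ = 0.00695 mA.
In the active region I_C = β·I_B = 200 × 0.00695 = 1.39 mA.
Collector loop: V_CE = V_CC − I_C·R_C = 16 − 1.39×0.82 = 14.9 V.
Since V_CE = 14.9 V > V_CE(sat) ≈ 0.2 V, the transistor is in the active region as assumed.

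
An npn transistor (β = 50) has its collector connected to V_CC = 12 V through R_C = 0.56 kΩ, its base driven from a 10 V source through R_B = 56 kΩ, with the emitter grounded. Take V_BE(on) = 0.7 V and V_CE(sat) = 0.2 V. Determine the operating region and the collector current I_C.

Assume active. Base-emitter loop: I_B = (V_BB − V_BE)/R_B = (10 − 0.7)/56 = 0.166 mA.
I_C = β·I_B = 50×0.166 = 8.3 mA.
V_CE = V_CC − I_C·R_C = 12 − 8.3×0.56 = 7.35 V > V_CE(sat), so the active-region assumption holds.

active; I_C ≈ 8.3 mA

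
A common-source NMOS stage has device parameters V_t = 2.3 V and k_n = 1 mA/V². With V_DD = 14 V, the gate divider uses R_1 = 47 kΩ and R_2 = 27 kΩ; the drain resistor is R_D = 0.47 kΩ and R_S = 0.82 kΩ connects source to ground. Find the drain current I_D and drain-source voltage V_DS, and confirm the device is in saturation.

V_G = V_DD·R_2/(R_1+R_2) = 14×27/74 = 5.11 V.
Assume saturation: I_D = (k_n/2)(V_GS − V_t)² with V_GS = V_G − I_D·R_S = 5.11 − 0.82·I_D.
Substituting gives 0.336·I_D² − 3.3·I_D + 3.94 = 0, with roots I_D = 1.39 or 8.43 mA.
The root I_D = 8.43 mA gives V_GS = -1.81 V ≤ V_t, so take I_D = 1.39 mA.
Then V_GS = 3.97 V and V_DS = V_DD − I_D(R_D+R_S) = 14 − 1.39×1.29 = 12.2 V.
Saturation requires V_DS ≥ V_GS − V_t = 1.67 V; 12.2 ≥ 1.67 ✓.

I_D ≈ 1.4 mA, V_DS ≈ 12 V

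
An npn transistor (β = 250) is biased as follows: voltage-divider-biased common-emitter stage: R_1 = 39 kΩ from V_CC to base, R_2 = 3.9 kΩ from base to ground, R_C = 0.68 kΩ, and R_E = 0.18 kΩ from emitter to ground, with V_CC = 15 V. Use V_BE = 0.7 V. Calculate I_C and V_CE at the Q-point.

Thevenize the base divider: V_Th = V_CC·R_2/(R_1+R_2) = 15×3.9/42.9 = 1.36 V, R_Th = R_1‖R_2 = 3.55 kΩ.
Base-emitter loop: V_Th = I_B·R_Th + V_BE + (β+1)I_B·R_E, so I_B = (1.36 − 0.7) / (3.55 + 251×0.18) = 0.0136 mA.
I_C = β·I_B = 250×0.0136 = 3.4 mA, and I_E = (β+1)I_B = 3.42 mA.
V_CE = V_CC − I_C·R_C − I_E·R_E = 15 − 3.4×0.68 − 3.42×0.18 = 12.1 V.
V_CE = 12.1 V > 0.2 V confirms active-region operation.

I_C ≈ 3.4 mA, V_CE ≈ 12 V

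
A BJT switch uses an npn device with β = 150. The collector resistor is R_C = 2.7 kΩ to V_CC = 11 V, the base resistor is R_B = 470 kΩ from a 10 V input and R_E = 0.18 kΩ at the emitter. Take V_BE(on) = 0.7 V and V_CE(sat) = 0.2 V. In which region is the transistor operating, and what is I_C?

active; I_C ≈ 2.8 mA

Assume active. Base-emitter loop: I_B = (V_BB − V_BE)/(R_B + (β+1)R_E) = (10 − 0.7)/(470 + 151×0.18) = 0.0187 mA.
I_C = β·I_B = 150×0.0187 = 2.81 mA.
V_CE = V_CC − I_C·R_C − I_E·R_E = 11 − 2.81×2.7 − 2.82×0.18 = 2.92 V > V_CE(sat), so the active-region assumption holds.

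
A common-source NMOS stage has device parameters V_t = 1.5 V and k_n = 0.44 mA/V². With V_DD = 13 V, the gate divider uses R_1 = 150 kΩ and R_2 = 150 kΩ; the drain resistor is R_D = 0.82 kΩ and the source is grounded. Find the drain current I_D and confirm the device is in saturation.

I_D ≈ 5.5 mA

V_G = V_DD·R_2/(R_1+R_2) = 13×150/300 = 6.5 V. With the source grounded, V_GS = V_G = 6.5 V.
Assume saturation: I_D = (k_n/2)(V_GS − V_t)² = (0.44/2)×(6.5 − 1.5)² = 0.22×5² = 5.5 mA.
V_DS = V_DD − I_D·R_D = 13 − 5.5×0.82 = 8.49 V.
Saturation requires V_DS ≥ V_GS − V_t = 5 V; 8.49 ≥ 5 ✓.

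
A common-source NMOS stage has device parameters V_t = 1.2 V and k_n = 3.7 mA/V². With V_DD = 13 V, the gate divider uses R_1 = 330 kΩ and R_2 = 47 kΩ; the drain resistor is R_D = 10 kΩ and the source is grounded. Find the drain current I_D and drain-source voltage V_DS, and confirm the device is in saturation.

I_D ≈ 0.33 mA, V_DS ≈ 9.7 V

V_G = V_DD·R_2/(R_1+R_2) = 13×47/377 = 1.62 V. With the source grounded, V_GS = V_G = 1.62 V.
Assume saturation: I_D = (k_n/2)(V_GS − V_t)² = (3.7/2)×(1.62 − 1.2)² = 1.85×0.421² = 0.327 mA.
V_DS = V_DD − I_D·R_D = 13 − 0.327×10 = 9.73 V.
Saturation requires V_DS ≥ V_GS − V_t = 0.421 V; 9.73 ≥ 0.421 ✓.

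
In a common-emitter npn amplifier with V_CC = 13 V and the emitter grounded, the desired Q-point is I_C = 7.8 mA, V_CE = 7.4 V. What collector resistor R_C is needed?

Collector loop: V_CC = I_C·R_C + V_CE.
R_C = (V_CC − V_CE)/I_C = (13 − 7.4)/7.8 = 0.718 kΩ.

R_C ≈ 0.72 kΩ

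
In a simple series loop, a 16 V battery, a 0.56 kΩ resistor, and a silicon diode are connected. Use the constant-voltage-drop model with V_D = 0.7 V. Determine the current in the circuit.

I ≈ 27 mA

KVL around the loop: 16 = V_D + I·R = 0.7 + I × 0.56 kΩ.
So I = (16 − 0.7) / 0.56 kΩ = 15.3 / 0.56 = 27.3 mA.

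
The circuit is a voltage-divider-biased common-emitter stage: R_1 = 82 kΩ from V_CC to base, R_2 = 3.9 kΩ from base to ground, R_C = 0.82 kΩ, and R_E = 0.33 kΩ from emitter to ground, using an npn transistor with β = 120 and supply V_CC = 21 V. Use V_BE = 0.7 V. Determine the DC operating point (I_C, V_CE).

Thevenize the base divider: V_Th = V_CC·R_2/(R_1+R_2) = 21×3.9/85.9 = 0.953 V, R_Th = R_1‖R_2 = 3.72 kΩ.
Base-emitter loop: V_Th = I_B·R_Th + V_BE + (β+1)I_B·R_E, so I_B = (0.953 − 0.7) / (3.72 + 121×0.33) = 0.00581 mA.
I_C = β·I_B = 120×0.00581 = 0.697 mA, and I_E = (β+1)I_B = 0.702 mA.
V_CE = V_CC − I_C·R_C − I_E·R_E = 21 − 0.697×0.82 − 0.702×0.33 = 20.2 V.
V_CE = 20.2 V > 0.2 V confirms active-region operation.

I_C ≈ 0.7 mA, V_CE ≈ 20 V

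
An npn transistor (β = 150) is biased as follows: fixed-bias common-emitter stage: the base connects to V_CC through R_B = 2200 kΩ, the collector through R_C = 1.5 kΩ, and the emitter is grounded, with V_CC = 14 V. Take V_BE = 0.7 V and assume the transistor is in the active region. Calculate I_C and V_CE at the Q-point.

Base loop: V_CC = I_B·R_B + V_BE, so I_B = (14 − 0.7)/2200 kΩ = 0.00605 mA.
In the active region I_C = β·I_B = 150 × 0.00605 = 0.907 mA.
Collector loop: V_CE = V_CC − I_C·R_C = 14 − 0.907×1.5 = 12.6 V.
Since V_CE = 12.6 V > V_CE(sat) ≈ 0.2 V, the transistor is in the active region as assumed.

I_C ≈ 0.91 mA, V_CE ≈ 13 V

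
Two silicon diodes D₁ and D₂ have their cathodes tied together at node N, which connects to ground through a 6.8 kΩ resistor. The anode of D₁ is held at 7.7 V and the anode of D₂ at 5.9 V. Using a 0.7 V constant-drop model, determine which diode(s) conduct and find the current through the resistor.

Only D₁ conducts; I_R ≈ 1 mA

Assume both conduct. Then node N would need to be at both 7.7−0.7 = 7 V and 5.9−0.7 = 5.2 V, which is impossible.
Assume only D₁ conducts: V_N = 7.7 − 0.7 = 7 V, so I_R = 7/6.8 = 1.03 mA.
Check D₂: its anode-to-cathode voltage is 5.9 − 7 = -1.1 V < 0.7 V, so it is off. The assumption is consistent.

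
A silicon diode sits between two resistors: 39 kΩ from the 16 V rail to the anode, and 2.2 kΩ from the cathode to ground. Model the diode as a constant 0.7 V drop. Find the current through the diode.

I ≈ 0.37 mA

The two resistors are in series with the diode, so KVL gives 16 = I·39 + 0.7 + I·2.2.
I = (16 − 0.7) / (39 + 2.2) kΩ = 15.3 / 41.2 = 0.371 mA.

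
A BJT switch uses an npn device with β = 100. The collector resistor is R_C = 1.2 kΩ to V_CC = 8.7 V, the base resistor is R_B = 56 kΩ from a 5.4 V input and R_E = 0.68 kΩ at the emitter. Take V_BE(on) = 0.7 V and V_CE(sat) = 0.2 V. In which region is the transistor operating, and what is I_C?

Assume active. Base-emitter loop: I_B = (V_BB − V_BE)/(R_B + (β+1)R_E) = (5.4 − 0.7)/(56 + 101×0.68) = 0.0377 mA.
I_C = β·I_B = 100×0.0377 = 3.77 mA.
V_CE = V_CC − I_C·R_C − I_E·R_E = 8.7 − 3.77×1.2 − 3.81×0.68 = 1.59 V > V_CE(sat), so the active-region assumption holds.

active; I_C ≈ 3.8 mA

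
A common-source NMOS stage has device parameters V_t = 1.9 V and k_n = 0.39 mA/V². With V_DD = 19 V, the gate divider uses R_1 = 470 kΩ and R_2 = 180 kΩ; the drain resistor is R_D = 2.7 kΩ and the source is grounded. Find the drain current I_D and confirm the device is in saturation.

V_G = V_DD·R_2/(R_1+R_2) = 19×180/650 = 5.26 V. With the source grounded, V_GS = V_G = 5.26 V.
Assume saturation: I_D = (k_n/2)(V_GS − V_t)² = (0.39/2)×(5.26 − 1.9)² = 0.195×3.36² = 2.2 mA.
V_DS = V_DD − I_D·R_D = 19 − 2.2×2.7 = 13.1 V.
Saturation requires V_DS ≥ V_GS − V_t = 3.36 V; 13.1 ≥ 3.36 ✓.

I_D ≈ 2.2 mA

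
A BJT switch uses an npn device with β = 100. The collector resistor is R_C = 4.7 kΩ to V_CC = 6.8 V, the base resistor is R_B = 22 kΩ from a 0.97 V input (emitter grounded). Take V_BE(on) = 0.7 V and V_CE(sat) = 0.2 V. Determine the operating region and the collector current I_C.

active; I_C ≈ 1.2 mA

Assume active. Base-emitter loop: I_B = (V_BB − V_BE)/R_B = (0.97 − 0.7)/22 = 0.0123 mA.
I_C = β·I_B = 100×0.0123 = 1.23 mA.
V_CE = V_CC − I_C·R_C = 6.8 − 1.23×4.7 = 1.03 V > V_CE(sat), so the active-region assumption holds.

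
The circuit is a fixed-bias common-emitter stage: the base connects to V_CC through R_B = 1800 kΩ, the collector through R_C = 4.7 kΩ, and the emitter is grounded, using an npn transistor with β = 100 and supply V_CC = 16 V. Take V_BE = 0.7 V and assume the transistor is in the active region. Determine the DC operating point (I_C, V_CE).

Base loop: V_CC = I_B·R_B + V_BE, so I_B = (16 − 0.7)/1800 kΩ = 0.0085 mA.
In the active region I_C = β·I_B = 100 × 0.0085 = 0.85 mA.
Collector loop: V_CE = V_CC − I_C·R_C = 16 − 0.85×4.7 = 12 V.
Since V_CE = 12 V > V_CE(sat) ≈ 0.2 V, the transistor is in the active region as assumed.

I_C ≈ 0.85 mA, V_CE ≈ 12 V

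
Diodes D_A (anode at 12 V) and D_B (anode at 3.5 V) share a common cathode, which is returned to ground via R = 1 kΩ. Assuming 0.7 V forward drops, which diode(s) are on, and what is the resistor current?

Assume both conduct. Then node N would need to be at both 12−0.7 = 11.3 V and 3.5−0.7 = 2.8 V, which is impossible.
Assume only D_A conducts: V_N = 12 − 0.7 = 11.3 V, so I_R = 11.3/1 = 11.3 mA.
Check D_B: its anode-to-cathode voltage is 3.5 − 11.3 = -7.8 V < 0.7 V, so it is off. The assumption is consistent.

Only D_A conducts; I_R ≈ 11 mA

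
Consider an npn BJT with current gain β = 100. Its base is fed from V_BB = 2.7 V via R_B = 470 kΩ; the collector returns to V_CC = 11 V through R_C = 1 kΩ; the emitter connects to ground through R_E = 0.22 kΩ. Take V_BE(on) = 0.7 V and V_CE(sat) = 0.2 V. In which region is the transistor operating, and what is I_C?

active; I_C ≈ 0.41 mA

Assume active. Base-emitter loop: I_B = (V_BB − V_BE)/(R_B + (β+1)R_E) = (2.7 − 0.7)/(470 + 101×0.22) = 0.00406 mA.
I_C = β·I_B = 100×0.00406 = 0.406 mA.
V_CE = V_CC − I_C·R_C − I_E·R_E = 11 − 0.406×1 − 0.41×0.22 = 10.5 V > V_CE(sat), so the active-region assumption holds.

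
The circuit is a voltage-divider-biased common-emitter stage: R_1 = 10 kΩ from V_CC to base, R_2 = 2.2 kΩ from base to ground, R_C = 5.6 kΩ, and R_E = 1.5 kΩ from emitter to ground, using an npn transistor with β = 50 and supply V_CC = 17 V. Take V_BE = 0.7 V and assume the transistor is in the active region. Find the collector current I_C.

Thevenize the base divider: V_Th = V_CC·R_2/(R_1+R_2) = 17×2.2/12.2 = 3.07 V, R_Th = R_1‖R_2 = 1.8 kΩ.
Base-emitter loop: V_Th = I_B·R_Th + V_BE + (β+1)I_B·R_E, so I_B = (3.07 − 0.7) / (1.8 + 51×1.5) = 0.0302 mA.
I_C = β·I_B = 50×0.0302 = 1.51 mA, and I_E = (β+1)I_B = 1.54 mA.
V_CE = V_CC − I_C·R_C − I_E·R_E = 17 − 1.51×5.6 − 1.54×1.5 = 6.23 V.
V_CE = 6.23 V > 0.2 V confirms active-region operation.

I_C ≈ 1.5 mA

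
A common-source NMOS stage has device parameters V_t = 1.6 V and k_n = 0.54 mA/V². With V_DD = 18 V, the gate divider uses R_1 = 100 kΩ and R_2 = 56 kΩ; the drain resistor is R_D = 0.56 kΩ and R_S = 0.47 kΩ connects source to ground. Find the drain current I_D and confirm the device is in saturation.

I_D ≈ 3.1 mA

V_G = V_DD·R_2/(R_1+R_2) = 18×56/156 = 6.46 V.
Assume saturation: I_D = (k_n/2)(V_GS − V_t)² with V_GS = V_G − I_D·R_S = 6.46 − 0.47·I_D.
Substituting gives 0.0596·I_D² − 2.23·I_D + 6.38 = 0, with roots I_D = 3.12 or 34.3 mA.
The root I_D = 34.3 mA gives V_GS = -9.68 V ≤ V_t, so take I_D = 3.12 mA.
Then V_GS = 5 V and V_DS = V_DD − I_D(R_D+R_S) = 18 − 3.12×1.03 = 14.8 V.
Saturation requires V_DS ≥ V_GS − V_t = 3.4 V; 14.8 ≥ 3.4 ✓.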